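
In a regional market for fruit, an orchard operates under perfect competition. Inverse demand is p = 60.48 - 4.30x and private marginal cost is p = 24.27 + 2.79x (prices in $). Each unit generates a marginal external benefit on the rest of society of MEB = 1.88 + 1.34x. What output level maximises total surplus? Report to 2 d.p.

x* = 6.62

Social marginal cost = private MC − MEB = 22.39 + 1.45x.
Set SMC = demand: 22.39 + 1.45x = 60.48 - 4.30x → x* = 6.6243.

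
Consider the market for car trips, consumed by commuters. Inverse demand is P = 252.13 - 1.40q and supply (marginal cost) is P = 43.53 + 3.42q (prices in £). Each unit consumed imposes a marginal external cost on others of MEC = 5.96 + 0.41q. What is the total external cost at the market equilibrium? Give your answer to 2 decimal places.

Market equilibrium (private): 43.53 + 3.42q = 252.13 - 1.40q → q_m = 43.2780.
Total external cost = ∫₀^{q_m} (5.96 + 0.41q) dq = 5.96×43.2780 + ½×0.41×43.2780² = 641.8989.

£641.90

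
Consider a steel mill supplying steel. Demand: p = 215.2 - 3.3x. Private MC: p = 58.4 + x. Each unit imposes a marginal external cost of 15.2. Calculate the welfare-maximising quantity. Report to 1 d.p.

x* = 32.9

Social marginal cost = private MC + MEC = 73.6 + x.
Set SMC = demand: 73.6 + x = 215.2 - 3.3x → x* = 32.9302.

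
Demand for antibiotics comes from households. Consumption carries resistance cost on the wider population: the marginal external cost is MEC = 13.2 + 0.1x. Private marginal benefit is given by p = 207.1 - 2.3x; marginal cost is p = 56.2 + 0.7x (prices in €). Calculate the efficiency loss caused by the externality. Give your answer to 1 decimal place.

DWL = €53.6

Market equilibrium (private): 56.2 + 0.7x = 207.1 - 2.3x → x_m = 50.3000.
Social marginal benefit = demand − MEC = 193.9 - 2.4x.
Set SMB = MC: 193.9 - 2.4x = 56.2 + 0.7x → x* = 44.4194.
The loss is the area between SMB and MC from x* to x_m; with linear curves that's a triangle of height MEC(x_m).
DWL = ½ × 5.8806 × 18.2300 = 53.6017.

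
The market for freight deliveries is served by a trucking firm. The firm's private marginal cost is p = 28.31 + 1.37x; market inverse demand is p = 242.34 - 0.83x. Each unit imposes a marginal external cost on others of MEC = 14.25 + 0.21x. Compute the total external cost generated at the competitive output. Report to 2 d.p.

Market equilibrium (private): 28.31 + 1.37x = 242.34 - 0.83x → x_m = 97.2864.
Total external cost = ∫₀^{x_m} (14.25 + 0.21x) dx = 14.25×97.2864 + ½×0.21×97.2864² = 2380.1188.

2380.12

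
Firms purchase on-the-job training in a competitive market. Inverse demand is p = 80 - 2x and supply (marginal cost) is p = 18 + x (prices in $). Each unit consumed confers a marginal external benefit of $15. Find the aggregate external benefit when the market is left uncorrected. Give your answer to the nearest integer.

$310

Market equilibrium (private): 18 + x = 80 - 2x → x_m = 20.6667.
Total external benefit = MEB × x_m = 15 × 20.6667 = 310.0005.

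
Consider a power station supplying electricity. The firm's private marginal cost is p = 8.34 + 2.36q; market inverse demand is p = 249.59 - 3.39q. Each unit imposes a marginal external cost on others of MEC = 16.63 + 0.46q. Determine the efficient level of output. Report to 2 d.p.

q* = 36.17

Social marginal cost = private MC + MEC = 24.97 + 2.82q.
Set SMC = demand: 24.97 + 2.82q = 249.59 - 3.39q → q* = 36.1707.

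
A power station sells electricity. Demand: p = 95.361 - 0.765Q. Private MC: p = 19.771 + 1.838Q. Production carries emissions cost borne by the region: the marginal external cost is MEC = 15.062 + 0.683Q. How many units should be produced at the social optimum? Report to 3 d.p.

Social marginal cost = private MC + MEC = 34.833 + 2.521Q.
Set SMC = demand: 34.833 + 2.521Q = 95.361 - 0.765Q → Q* = 18.4200.

Q* = 18.420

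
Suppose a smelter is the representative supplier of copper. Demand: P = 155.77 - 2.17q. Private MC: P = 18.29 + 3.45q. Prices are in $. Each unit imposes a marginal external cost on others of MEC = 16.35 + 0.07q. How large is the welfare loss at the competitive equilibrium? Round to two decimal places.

DWL = $28.67

Market equilibrium (private): 18.29 + 3.45q = 155.77 - 2.17q → q_m = 24.4626.
Social marginal cost = private MC + MEC = 34.64 + 3.52q.
Set SMC = demand: 34.64 + 3.52q = 155.77 - 2.17q → q* = 21.2882.
Height of the DWL triangle at q_m is SMC(q_m) − demand(q_m) = MEC(q_m) = 18.0624.
DWL = ½ × 3.1744 × 18.0624 = 28.6686.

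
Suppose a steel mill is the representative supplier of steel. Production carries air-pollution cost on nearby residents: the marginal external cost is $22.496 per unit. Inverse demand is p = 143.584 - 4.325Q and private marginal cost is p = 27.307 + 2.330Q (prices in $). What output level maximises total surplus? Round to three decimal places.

Social marginal cost = private MC + MEC = 49.803 + 2.330Q.
Set SMC = demand: 49.803 + 2.330Q = 143.584 - 4.325Q → Q* = 14.0918.

Q* = 14.092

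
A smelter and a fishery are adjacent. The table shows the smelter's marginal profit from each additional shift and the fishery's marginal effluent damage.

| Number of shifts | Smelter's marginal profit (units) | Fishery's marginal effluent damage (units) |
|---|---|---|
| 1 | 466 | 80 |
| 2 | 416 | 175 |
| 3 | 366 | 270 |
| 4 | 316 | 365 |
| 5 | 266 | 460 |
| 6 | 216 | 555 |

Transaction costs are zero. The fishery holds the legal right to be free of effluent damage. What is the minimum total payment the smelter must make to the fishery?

525

Efficient level: marginal profit ≥ marginal effluent damage through level 3, so k* = 3.
With the fishery holding the right, the smelter must at least compensate total damage at k*: 80 + 175 + 270 = 525.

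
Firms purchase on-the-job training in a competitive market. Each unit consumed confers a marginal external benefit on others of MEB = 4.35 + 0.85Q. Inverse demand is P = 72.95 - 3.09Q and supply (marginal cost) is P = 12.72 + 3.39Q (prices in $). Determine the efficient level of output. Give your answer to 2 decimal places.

Social marginal benefit = demand + MEB = 77.30 - 2.24Q.
Set SMB = MC: 77.30 - 2.24Q = 12.72 + 3.39Q → Q* = 11.4707.

Q* = 11.47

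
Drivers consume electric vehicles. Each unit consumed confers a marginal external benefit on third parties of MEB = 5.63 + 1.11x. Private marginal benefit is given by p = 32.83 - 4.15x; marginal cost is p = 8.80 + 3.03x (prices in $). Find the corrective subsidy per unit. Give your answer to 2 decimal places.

Social marginal benefit = demand + MEB = 38.46 - 3.04x.
Set SMB = MC: 38.46 - 3.04x = 8.80 + 3.03x → x* = 4.8863.
The Pigouvian subsidy equals MEB at x*: 5.63 + 1.11×4.8863 = 11.0538.

subsidy = $11.05 per unit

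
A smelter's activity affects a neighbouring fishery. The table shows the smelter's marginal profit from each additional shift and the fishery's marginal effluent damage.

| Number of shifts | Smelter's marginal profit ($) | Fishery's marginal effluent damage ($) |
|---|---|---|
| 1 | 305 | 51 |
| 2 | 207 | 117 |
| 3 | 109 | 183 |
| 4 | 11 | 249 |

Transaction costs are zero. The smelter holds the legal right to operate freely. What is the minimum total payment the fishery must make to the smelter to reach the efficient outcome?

Left alone the smelter would choose level 4 (marginal profit stays positive).
Efficient level: k* = 2 (marginal profit ≥ marginal effluent damage through 2).
The fishery must at least cover the smelter's forgone profit from cutting 4→2: 109 + 11 = 120.

$120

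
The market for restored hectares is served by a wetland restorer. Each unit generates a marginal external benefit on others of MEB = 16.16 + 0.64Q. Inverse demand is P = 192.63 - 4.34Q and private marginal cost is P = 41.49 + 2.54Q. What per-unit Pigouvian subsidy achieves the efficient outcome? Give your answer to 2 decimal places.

subsidy = 33.32 per unit

Social marginal cost = private MC − MEB = 25.33 + 1.90Q.
Set SMC = demand: 25.33 + 1.90Q = 192.63 - 4.34Q → Q* = 26.8109.
The Pigouvian subsidy equals MEB at Q*: 16.16 + 0.64×26.8109 = 33.3190.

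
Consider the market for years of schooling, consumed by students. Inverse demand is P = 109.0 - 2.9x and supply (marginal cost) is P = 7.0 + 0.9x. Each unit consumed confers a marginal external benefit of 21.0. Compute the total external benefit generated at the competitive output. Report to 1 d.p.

563.7

Market equilibrium (private): 7.0 + 0.9x = 109.0 - 2.9x → x_m = 26.8421.
Total external benefit = MEB × x_m = 21.0 × 26.8421 = 563.6841.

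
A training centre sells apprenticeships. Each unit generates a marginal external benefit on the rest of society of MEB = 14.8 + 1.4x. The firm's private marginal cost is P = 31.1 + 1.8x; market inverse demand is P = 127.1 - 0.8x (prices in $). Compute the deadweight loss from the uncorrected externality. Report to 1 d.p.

Market equilibrium (private): 31.1 + 1.8x = 127.1 - 0.8x → x_m = 36.9231.
Social marginal cost = private MC − MEB = 16.3 + 0.4x.
Set SMC = demand: 16.3 + 0.4x = 127.1 - 0.8x → x* = 92.3333.
The welfare-loss triangle has base |x_m − x*| and height MEB(x_m) (the vertical gap between SMC and demand is zero at x* and MEB at x_m).
DWL = ½ × 55.4102 × 66.4923 = 1842.1758.

DWL = $1842.2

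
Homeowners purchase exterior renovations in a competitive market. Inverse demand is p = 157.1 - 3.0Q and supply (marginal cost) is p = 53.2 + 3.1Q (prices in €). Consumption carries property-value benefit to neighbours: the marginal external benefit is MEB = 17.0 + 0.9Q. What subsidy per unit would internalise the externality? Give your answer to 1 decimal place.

Social marginal benefit = demand + MEB = 174.1 - 2.1Q.
Set SMB = MC: 174.1 - 2.1Q = 53.2 + 3.1Q → Q* = 23.2500.
The Pigouvian subsidy equals MEB at Q*: 17.0 + 0.9×23.2500 = 37.9250.

subsidy = €37.9 per unit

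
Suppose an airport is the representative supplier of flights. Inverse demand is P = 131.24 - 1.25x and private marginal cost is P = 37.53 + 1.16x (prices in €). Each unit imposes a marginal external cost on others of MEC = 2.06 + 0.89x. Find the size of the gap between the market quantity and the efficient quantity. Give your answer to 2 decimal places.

11.11 units

Market equilibrium (private): 37.53 + 1.16x = 131.24 - 1.25x → x_m = 38.8838.
Social marginal cost = private MC + MEC = 39.59 + 2.05x.
Set SMC = demand: 39.59 + 2.05x = 131.24 - 1.25x → x* = 27.7727.
Gap = |38.8838 − 27.7727| = 11.1111.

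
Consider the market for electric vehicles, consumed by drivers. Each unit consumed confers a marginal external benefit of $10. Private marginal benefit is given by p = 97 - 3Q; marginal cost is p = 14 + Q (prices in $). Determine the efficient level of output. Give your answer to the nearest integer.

Social marginal benefit = demand + MEB = 107 - 3Q.
Set SMB = MC: 107 - 3Q = 14 + Q → Q* = 23.2500.

Q* = 23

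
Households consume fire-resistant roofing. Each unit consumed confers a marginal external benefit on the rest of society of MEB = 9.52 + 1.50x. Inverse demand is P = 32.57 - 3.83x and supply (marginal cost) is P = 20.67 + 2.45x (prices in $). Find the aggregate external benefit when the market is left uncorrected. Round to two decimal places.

$20.73

Market equilibrium (private): 20.67 + 2.45x = 32.57 - 3.83x → x_m = 1.8949.
Total external benefit = ∫₀^{x_m} (9.52 + 1.50x) dx = 9.52×1.8949 + ½×1.50×1.8949² = 20.7324.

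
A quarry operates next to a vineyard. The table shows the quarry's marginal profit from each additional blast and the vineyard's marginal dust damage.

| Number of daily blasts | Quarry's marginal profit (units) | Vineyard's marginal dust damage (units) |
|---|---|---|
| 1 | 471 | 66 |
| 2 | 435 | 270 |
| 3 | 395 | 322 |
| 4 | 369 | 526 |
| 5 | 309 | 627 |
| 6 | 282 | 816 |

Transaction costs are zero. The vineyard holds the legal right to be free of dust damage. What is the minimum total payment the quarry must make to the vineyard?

658

Efficient level: marginal profit ≥ marginal dust damage through level 3, so k* = 3.
With the vineyard holding the right, the quarry must at least compensate total damage at k*: 66 + 270 + 322 = 658.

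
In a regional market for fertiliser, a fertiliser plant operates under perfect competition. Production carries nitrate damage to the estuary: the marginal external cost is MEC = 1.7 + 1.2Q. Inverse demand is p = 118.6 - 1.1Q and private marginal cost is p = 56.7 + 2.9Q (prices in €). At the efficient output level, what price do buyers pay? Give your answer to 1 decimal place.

P = €105.9

Social marginal cost = private MC + MEC = 58.4 + 4.1Q.
Set SMC = demand: 58.4 + 4.1Q = 118.6 - 1.1Q → Q* = 11.5769.
Consumer price on the demand curve at Q*: 118.6 − 1.1×11.5769 = 105.8654.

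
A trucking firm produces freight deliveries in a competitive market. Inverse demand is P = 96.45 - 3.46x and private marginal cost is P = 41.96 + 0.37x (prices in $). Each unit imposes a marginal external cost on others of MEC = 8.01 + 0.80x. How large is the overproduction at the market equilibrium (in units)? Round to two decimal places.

4.19 units

Market equilibrium (private): 41.96 + 0.37x = 96.45 - 3.46x → x_m = 14.2272.
Social marginal cost = private MC + MEC = 49.97 + 1.17x.
Set SMC = demand: 49.97 + 1.17x = 96.45 - 3.46x → x* = 10.0389.
Gap = |14.2272 − 10.0389| = 4.1883.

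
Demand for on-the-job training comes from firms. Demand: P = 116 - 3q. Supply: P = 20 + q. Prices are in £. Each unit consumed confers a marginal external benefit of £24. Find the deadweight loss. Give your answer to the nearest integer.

DWL = £72

Market equilibrium (private): 20 + q = 116 - 3q → q_m = 24.0000.
Social marginal benefit = demand + MEB = 140 - 3q.
Set SMB = MC: 140 - 3q = 20 + q → q* = 30.0000.
Height of the DWL triangle at q_m is SMB(q_m) − MC(q_m) = MEB(q_m) = 24.0000.
DWL = ½ × 6.0000 × 24.0000 = 72.0000.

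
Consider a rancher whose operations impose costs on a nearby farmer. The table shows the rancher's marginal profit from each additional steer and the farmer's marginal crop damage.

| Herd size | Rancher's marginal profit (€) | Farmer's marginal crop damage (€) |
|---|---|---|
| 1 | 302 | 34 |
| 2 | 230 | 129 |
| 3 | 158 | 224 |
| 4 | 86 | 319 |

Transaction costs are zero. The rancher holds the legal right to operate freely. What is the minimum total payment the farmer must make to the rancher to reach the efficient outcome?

€244

Left alone the rancher would choose level 4 (marginal profit stays positive).
Efficient level: k* = 2 (marginal profit ≥ marginal crop damage through 2).
The farmer must at least cover the rancher's forgone profit from cutting 4→2: 158 + 86 = 244.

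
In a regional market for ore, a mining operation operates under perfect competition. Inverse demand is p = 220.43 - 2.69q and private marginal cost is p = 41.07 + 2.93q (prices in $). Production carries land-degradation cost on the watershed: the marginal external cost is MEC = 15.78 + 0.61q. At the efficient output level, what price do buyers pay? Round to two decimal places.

P = $149.80

Social marginal cost = private MC + MEC = 56.85 + 3.54q.
Set SMC = demand: 56.85 + 3.54q = 220.43 - 2.69q → q* = 26.2568.
Consumer price on the demand curve at q*: 220.43 − 2.69×26.2568 = 149.7992.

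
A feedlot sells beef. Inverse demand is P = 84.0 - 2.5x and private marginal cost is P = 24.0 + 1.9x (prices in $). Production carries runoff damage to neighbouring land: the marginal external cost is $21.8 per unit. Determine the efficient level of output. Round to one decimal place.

x* = 8.7

Social marginal cost = private MC + MEC = 45.8 + 1.9x.
Set SMC = demand: 45.8 + 1.9x = 84.0 - 2.5x → x* = 8.6818.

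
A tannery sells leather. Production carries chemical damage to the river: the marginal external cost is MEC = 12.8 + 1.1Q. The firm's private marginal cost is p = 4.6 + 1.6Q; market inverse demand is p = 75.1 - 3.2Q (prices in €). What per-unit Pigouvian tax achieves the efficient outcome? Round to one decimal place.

tax = €23.6 per unit

Social marginal cost = private MC + MEC = 17.4 + 2.7Q.
Set SMC = demand: 17.4 + 2.7Q = 75.1 - 3.2Q → Q* = 9.7797.
The Pigouvian tax equals MEC at Q*: 12.8 + 1.1×9.7797 = 23.5577.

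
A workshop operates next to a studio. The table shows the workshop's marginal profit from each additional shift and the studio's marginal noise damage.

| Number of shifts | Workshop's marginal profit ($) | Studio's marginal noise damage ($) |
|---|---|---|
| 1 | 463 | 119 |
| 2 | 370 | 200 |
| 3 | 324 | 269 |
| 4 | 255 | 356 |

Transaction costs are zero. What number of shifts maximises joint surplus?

Bargaining reaches the level where marginal profit last exceeds marginal noise damage.
That holds through level 3 (324 ≥ 269) but not at 4 (255 < 356).

3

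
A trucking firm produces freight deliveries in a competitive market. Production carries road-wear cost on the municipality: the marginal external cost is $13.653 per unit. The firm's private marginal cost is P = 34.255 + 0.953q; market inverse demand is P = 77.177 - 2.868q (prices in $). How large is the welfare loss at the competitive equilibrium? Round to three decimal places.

Market equilibrium (private): 34.255 + 0.953q = 77.177 - 2.868q → q_m = 11.2332.
Social marginal cost = private MC + MEC = 47.908 + 0.953q.
Set SMC = demand: 47.908 + 0.953q = 77.177 - 2.868q → q* = 7.6600.
The loss is the area between SMC and demand from q* to q_m; with linear curves that's a triangle of height MEC(q_m).
DWL = ½ × 3.5732 × 13.6530 = 24.3924.

DWL = $24.392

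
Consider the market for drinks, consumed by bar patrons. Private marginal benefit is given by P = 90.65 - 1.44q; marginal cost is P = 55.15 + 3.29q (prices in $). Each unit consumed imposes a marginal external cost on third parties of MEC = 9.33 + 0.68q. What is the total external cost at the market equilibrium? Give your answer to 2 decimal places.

$89.18

Market equilibrium (private): 55.15 + 3.29q = 90.65 - 1.44q → q_m = 7.5053.
Total external cost = ∫₀^{q_m} (9.33 + 0.68q) dq = 9.33×7.5053 + ½×0.68×7.5053² = 89.1765.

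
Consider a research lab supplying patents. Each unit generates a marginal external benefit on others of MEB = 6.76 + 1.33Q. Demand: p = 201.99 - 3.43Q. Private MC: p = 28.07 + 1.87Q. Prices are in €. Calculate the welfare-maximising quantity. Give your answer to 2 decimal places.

Social marginal cost = private MC − MEB = 21.31 + 0.54Q.
Set SMC = demand: 21.31 + 0.54Q = 201.99 - 3.43Q → Q* = 45.5113.

Q* = 45.51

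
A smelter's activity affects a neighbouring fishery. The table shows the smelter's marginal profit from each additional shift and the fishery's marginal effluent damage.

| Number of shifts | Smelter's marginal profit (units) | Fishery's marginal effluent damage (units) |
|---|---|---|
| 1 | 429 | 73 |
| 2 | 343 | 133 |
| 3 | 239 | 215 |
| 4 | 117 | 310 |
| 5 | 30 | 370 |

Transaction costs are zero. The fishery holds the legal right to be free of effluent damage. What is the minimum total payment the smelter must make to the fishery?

421

Efficient level: marginal profit ≥ marginal effluent damage through level 3, so k* = 3.
With the fishery holding the right, the smelter must at least compensate total damage at k*: 73 + 133 + 215 = 421.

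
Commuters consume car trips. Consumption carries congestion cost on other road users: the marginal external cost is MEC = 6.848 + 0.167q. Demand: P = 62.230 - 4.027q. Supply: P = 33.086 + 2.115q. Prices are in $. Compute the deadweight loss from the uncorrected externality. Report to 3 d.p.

DWL = $4.626

Market equilibrium (private): 33.086 + 2.115q = 62.230 - 4.027q → q_m = 4.7450.
Social marginal benefit = demand − MEC = 55.382 - 4.194q.
Set SMB = MC: 55.382 - 4.194q = 33.086 + 2.115q → q* = 3.5340.
Between q* and q_m the wedge MC − SMB runs linearly from 0 to MEC(q_m), so the loss is a triangle.
DWL = ½ × 1.2110 × 7.6404 = 4.6263.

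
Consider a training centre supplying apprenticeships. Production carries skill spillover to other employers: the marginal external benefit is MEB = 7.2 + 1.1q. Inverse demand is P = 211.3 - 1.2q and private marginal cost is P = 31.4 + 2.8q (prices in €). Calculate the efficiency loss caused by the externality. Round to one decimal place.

DWL = €553.8

Market equilibrium (private): 31.4 + 2.8q = 211.3 - 1.2q → q_m = 44.9750.
Social marginal cost = private MC − MEB = 24.2 + 1.7q.
Set SMC = demand: 24.2 + 1.7q = 211.3 - 1.2q → q* = 64.5172.
The loss is the area between SMC and demand from q* to q_m; with linear curves that's a triangle of height MEB(q_m).
DWL = ½ × 19.5422 × 56.6725 = 553.7527.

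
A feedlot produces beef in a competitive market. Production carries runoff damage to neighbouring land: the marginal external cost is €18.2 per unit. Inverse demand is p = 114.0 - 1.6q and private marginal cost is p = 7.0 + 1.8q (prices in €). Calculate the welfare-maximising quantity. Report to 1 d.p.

Social marginal cost = private MC + MEC = 25.2 + 1.8q.
Set SMC = demand: 25.2 + 1.8q = 114.0 - 1.6q → q* = 26.1176.

q* = 26.1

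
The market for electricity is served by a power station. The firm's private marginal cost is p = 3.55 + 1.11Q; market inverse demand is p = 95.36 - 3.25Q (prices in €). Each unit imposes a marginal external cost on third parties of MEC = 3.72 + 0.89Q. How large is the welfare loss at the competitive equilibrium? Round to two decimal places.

DWL = €48.05

Market equilibrium (private): 3.55 + 1.11Q = 95.36 - 3.25Q → Q_m = 21.0573.
Social marginal cost = private MC + MEC = 7.27 + 2.00Q.
Set SMC = demand: 7.27 + 2.00Q = 95.36 - 3.25Q → Q* = 16.7790.
Height of the DWL triangle at Q_m is SMC(Q_m) − demand(Q_m) = MEC(Q_m) = 22.4610.
DWL = ½ × 4.2783 × 22.4610 = 48.0474.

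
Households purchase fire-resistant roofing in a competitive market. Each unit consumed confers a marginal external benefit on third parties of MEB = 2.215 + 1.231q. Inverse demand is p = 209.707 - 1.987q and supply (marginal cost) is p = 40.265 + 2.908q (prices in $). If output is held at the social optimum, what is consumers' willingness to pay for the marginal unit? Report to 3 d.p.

P = $116.617

Social marginal benefit = demand + MEB = 211.922 - 0.756q.
Set SMB = MC: 211.922 - 0.756q = 40.265 + 2.908q → q* = 46.8496.
Consumer price on the demand curve at q*: 209.707 − 1.987×46.8496 = 116.6168.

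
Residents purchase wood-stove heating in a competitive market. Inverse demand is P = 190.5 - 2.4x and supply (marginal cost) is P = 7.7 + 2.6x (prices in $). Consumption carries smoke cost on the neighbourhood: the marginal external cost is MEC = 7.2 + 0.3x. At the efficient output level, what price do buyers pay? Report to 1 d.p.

P = $111.0

Social marginal benefit = demand − MEC = 183.3 - 2.7x.
Set SMB = MC: 183.3 - 2.7x = 7.7 + 2.6x → x* = 33.1321.
Consumer price on the demand curve at x*: 190.5 − 2.4×33.1321 = 110.9830.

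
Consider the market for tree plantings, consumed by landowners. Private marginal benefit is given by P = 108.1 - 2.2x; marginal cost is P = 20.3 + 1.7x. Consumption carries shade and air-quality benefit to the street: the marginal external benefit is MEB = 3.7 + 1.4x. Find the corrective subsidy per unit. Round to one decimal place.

subsidy = 54.9 per unit

Social marginal benefit = demand + MEB = 111.8 - 0.8x.
Set SMB = MC: 111.8 - 0.8x = 20.3 + 1.7x → x* = 36.6000.
The Pigouvian subsidy equals MEB at x*: 3.7 + 1.4×36.6000 = 54.9400.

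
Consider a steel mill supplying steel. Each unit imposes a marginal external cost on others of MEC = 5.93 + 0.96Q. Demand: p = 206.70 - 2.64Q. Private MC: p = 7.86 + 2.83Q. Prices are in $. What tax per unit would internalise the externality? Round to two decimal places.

Social marginal cost = private MC + MEC = 13.79 + 3.79Q.
Set SMC = demand: 13.79 + 3.79Q = 206.70 - 2.64Q → Q* = 30.0016.
The Pigouvian tax equals MEC at Q*: 5.93 + 0.96×30.0016 = 34.7315.

tax = $34.73 per unit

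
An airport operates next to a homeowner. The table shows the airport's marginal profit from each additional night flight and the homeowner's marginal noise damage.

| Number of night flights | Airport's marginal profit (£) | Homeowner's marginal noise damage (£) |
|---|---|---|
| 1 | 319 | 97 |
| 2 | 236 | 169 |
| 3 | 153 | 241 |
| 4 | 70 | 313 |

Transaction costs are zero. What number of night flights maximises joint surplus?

Bargaining reaches the level where marginal profit last exceeds marginal noise damage.
That holds through level 2 (236 ≥ 169) but not at 3 (153 < 241).

2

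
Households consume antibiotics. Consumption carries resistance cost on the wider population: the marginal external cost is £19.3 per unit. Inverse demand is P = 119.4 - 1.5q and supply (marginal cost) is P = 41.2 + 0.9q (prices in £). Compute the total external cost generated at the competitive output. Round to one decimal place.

£628.9

Market equilibrium (private): 41.2 + 0.9q = 119.4 - 1.5q → q_m = 32.5833.
Total external cost = MEC × q_m = 19.3 × 32.5833 = 628.8577.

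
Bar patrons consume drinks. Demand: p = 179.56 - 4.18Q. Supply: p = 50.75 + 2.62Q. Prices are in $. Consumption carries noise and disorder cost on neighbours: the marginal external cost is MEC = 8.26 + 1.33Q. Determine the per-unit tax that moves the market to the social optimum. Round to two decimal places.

Social marginal benefit = demand − MEC = 171.30 - 5.51Q.
Set SMB = MC: 171.30 - 5.51Q = 50.75 + 2.62Q → Q* = 14.8278.
The Pigouvian tax equals MEC at Q*: 8.26 + 1.33×14.8278 = 27.9810.

tax = $27.98 per unit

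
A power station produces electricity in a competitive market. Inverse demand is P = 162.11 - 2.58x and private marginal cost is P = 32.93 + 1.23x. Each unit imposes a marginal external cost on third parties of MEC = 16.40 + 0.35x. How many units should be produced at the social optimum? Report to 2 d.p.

Social marginal cost = private MC + MEC = 49.33 + 1.58x.
Set SMC = demand: 49.33 + 1.58x = 162.11 - 2.58x → x* = 27.1106.

x* = 27.11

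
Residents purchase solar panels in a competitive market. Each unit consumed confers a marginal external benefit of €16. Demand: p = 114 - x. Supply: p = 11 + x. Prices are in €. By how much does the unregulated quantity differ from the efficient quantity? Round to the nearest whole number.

8 units

Market equilibrium (private): 11 + x = 114 - x → x_m = 51.5000.
Social marginal benefit = demand + MEB = 130 - x.
Set SMB = MC: 130 - x = 11 + x → x* = 59.5000.
Gap = |51.5000 − 59.5000| = 8.0000.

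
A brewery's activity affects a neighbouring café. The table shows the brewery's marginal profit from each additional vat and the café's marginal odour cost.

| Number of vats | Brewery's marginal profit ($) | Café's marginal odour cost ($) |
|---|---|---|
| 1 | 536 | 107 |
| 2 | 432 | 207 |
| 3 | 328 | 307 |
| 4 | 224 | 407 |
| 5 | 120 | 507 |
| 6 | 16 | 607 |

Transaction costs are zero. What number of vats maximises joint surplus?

Bargaining reaches the level where marginal profit last exceeds marginal odour cost.
That holds through level 3 (328 ≥ 307) but not at 4 (224 < 407).

3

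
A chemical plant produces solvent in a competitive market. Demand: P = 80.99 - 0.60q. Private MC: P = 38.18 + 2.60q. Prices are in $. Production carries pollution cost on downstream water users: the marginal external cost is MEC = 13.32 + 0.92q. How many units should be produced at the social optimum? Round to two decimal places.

q* = 7.16

Social marginal cost = private MC + MEC = 51.50 + 3.52q.
Set SMC = demand: 51.50 + 3.52q = 80.99 - 0.60q → q* = 7.1578.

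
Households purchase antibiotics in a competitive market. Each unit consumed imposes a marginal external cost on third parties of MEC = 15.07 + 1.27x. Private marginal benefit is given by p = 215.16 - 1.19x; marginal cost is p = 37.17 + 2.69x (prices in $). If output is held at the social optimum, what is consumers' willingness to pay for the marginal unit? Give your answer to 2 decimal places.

Social marginal benefit = demand − MEC = 200.09 - 2.46x.
Set SMB = MC: 200.09 - 2.46x = 37.17 + 2.69x → x* = 31.6350.
Consumer price on the demand curve at x*: 215.16 − 1.19×31.6350 = 177.5144.

P = $177.51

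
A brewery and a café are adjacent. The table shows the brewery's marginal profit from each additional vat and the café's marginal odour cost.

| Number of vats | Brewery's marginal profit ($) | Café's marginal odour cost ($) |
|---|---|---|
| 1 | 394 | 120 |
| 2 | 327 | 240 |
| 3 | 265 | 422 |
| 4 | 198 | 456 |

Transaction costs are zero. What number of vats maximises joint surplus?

Bargaining reaches the level where marginal profit last exceeds marginal odour cost.
That holds through level 2 (327 ≥ 240) but not at 3 (265 < 422).

2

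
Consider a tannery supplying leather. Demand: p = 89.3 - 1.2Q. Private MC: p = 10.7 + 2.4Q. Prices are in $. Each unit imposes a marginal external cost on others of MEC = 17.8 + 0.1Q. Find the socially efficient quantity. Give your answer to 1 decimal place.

Social marginal cost = private MC + MEC = 28.5 + 2.5Q.
Set SMC = demand: 28.5 + 2.5Q = 89.3 - 1.2Q → Q* = 16.4324.

Q* = 16.4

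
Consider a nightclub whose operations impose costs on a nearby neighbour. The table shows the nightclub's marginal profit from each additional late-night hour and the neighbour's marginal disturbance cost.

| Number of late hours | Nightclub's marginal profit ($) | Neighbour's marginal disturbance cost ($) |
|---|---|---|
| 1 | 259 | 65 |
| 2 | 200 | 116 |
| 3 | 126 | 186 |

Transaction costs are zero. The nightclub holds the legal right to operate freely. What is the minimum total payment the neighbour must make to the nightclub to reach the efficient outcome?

$126

Left alone the nightclub would choose level 3 (marginal profit stays positive).
Efficient level: k* = 2 (marginal profit ≥ marginal disturbance cost through 2).
The neighbour must at least cover the nightclub's forgone profit from cutting 3→2: 126 = 126.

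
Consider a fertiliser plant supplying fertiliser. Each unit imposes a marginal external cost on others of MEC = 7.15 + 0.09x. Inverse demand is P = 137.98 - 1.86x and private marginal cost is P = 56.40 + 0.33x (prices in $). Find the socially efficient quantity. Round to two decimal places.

x* = 32.64

Social marginal cost = private MC + MEC = 63.55 + 0.42x.
Set SMC = demand: 63.55 + 0.42x = 137.98 - 1.86x → x* = 32.6447.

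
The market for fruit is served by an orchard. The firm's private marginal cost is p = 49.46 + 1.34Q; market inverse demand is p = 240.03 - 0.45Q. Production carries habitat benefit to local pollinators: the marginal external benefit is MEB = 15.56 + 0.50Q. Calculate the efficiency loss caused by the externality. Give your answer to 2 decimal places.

DWL = 1834.23

Market equilibrium (private): 49.46 + 1.34Q = 240.03 - 0.45Q → Q_m = 106.4637.
Social marginal cost = private MC − MEB = 33.90 + 0.84Q.
Set SMC = demand: 33.90 + 0.84Q = 240.03 - 0.45Q → Q* = 159.7907.
The welfare-loss triangle has base |Q_m − Q*| and height MEB(Q_m) (the vertical gap between SMC and demand is zero at Q* and MEB at Q_m).
DWL = ½ × 53.3270 × 68.7918 = 1834.2302.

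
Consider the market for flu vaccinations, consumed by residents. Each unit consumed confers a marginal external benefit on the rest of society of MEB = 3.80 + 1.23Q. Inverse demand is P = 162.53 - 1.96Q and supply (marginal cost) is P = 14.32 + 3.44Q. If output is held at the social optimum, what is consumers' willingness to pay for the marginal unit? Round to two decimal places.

Social marginal benefit = demand + MEB = 166.33 - 0.73Q.
Set SMB = MC: 166.33 - 0.73Q = 14.32 + 3.44Q → Q* = 36.4532.
Consumer price on the demand curve at Q*: 162.53 − 1.96×36.4532 = 91.0817.

P = 91.08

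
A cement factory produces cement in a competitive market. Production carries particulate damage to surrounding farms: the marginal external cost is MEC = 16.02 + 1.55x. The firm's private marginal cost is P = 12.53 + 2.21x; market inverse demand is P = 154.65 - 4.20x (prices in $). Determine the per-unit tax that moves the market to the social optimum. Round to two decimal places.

tax = $40.57 per unit

Social marginal cost = private MC + MEC = 28.55 + 3.76x.
Set SMC = demand: 28.55 + 3.76x = 154.65 - 4.20x → x* = 15.8417.
The Pigouvian tax equals MEC at x*: 16.02 + 1.55×15.8417 = 40.5746.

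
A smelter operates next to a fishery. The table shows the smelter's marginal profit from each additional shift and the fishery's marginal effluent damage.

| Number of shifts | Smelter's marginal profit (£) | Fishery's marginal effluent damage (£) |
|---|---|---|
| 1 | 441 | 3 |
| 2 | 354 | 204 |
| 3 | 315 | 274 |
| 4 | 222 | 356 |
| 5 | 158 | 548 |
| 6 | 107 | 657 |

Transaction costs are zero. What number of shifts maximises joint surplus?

Bargaining reaches the level where marginal profit last exceeds marginal effluent damage.
That holds through level 3 (315 ≥ 274) but not at 4 (222 < 356).

3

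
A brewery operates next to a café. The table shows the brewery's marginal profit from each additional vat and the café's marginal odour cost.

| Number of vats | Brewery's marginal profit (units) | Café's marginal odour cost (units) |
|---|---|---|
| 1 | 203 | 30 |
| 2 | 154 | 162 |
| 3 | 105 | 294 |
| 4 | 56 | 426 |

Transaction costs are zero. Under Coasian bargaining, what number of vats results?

Bargaining reaches the level where marginal profit last exceeds marginal odour cost.
That holds through level 1 (203 ≥ 30) but not at 2 (154 < 162).

1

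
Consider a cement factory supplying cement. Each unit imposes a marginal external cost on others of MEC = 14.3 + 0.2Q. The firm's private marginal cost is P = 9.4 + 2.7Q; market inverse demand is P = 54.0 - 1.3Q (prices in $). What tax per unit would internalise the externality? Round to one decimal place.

tax = $15.7 per unit

Social marginal cost = private MC + MEC = 23.7 + 2.9Q.
Set SMC = demand: 23.7 + 2.9Q = 54.0 - 1.3Q → Q* = 7.2143.
The Pigouvian tax equals MEC at Q*: 14.3 + 0.2×7.2143 = 15.7429.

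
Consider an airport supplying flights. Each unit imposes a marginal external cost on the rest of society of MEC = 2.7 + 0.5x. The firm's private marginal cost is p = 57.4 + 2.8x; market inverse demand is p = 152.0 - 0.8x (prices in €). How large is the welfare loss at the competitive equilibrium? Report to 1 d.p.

DWL = €30.6

Market equilibrium (private): 57.4 + 2.8x = 152.0 - 0.8x → x_m = 26.2778.
Social marginal cost = private MC + MEC = 60.1 + 3.3x.
Set SMC = demand: 60.1 + 3.3x = 152.0 - 0.8x → x* = 22.4146.
The welfare-loss triangle has base |x_m − x*| and height MEC(x_m) (the vertical gap between SMC and demand is zero at x* and MEC at x_m).
DWL = ½ × 3.8632 × 15.8389 = 30.5944.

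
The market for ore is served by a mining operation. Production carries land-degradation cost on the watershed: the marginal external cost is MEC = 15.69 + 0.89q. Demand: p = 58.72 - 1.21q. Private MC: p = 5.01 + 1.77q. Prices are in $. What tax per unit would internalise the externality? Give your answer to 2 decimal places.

Social marginal cost = private MC + MEC = 20.70 + 2.66q.
Set SMC = demand: 20.70 + 2.66q = 58.72 - 1.21q → q* = 9.8243.
The Pigouvian tax equals MEC at q*: 15.69 + 0.89×9.8243 = 24.4336.

tax = $24.43 per unit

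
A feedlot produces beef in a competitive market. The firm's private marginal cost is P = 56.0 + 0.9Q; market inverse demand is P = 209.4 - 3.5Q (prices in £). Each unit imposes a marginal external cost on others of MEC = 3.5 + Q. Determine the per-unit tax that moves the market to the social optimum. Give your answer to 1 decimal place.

tax = £31.3 per unit

Social marginal cost = private MC + MEC = 59.5 + 1.9Q.
Set SMC = demand: 59.5 + 1.9Q = 209.4 - 3.5Q → Q* = 27.7593.
The Pigouvian tax equals MEC at Q*: 3.5 + 1.0×27.7593 = 31.2593.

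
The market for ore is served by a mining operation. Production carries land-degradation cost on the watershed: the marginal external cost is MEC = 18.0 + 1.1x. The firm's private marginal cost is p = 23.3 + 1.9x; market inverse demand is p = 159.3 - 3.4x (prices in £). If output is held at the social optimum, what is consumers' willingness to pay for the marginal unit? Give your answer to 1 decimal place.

Social marginal cost = private MC + MEC = 41.3 + 3.0x.
Set SMC = demand: 41.3 + 3.0x = 159.3 - 3.4x → x* = 18.4375.
Consumer price on the demand curve at x*: 159.3 − 3.4×18.4375 = 96.6125.

P = £96.6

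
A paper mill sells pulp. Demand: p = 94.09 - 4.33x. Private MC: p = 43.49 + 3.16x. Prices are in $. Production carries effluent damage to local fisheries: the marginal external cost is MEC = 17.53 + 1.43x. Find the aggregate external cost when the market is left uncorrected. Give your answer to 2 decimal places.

Market equilibrium (private): 43.49 + 3.16x = 94.09 - 4.33x → x_m = 6.7557.
Total external cost = ∫₀^{x_m} (17.53 + 1.43x) dx = 17.53×6.7557 + ½×1.43×6.7557² = 151.0597.

$151.06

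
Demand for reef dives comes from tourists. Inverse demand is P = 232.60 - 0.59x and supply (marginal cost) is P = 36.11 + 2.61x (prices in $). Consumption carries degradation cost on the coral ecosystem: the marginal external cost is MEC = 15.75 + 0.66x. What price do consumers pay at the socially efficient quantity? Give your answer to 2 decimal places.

Social marginal benefit = demand − MEC = 216.85 - 1.25x.
Set SMB = MC: 216.85 - 1.25x = 36.11 + 2.61x → x* = 46.8238.
Consumer price on the demand curve at x*: 232.60 − 0.59×46.8238 = 204.9740.

P = $204.97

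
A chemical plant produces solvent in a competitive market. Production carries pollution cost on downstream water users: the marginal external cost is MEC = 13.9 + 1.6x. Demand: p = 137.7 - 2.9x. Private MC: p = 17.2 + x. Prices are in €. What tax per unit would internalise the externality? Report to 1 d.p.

tax = €44.9 per unit

Social marginal cost = private MC + MEC = 31.1 + 2.6x.
Set SMC = demand: 31.1 + 2.6x = 137.7 - 2.9x → x* = 19.3818.
The Pigouvian tax equals MEC at x*: 13.9 + 1.6×19.3818 = 44.9109.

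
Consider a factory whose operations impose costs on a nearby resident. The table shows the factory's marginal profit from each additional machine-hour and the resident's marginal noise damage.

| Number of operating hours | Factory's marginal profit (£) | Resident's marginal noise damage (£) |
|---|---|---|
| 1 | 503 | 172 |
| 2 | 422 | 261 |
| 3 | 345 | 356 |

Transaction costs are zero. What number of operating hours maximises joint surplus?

Bargaining reaches the level where marginal profit last exceeds marginal noise damage.
That holds through level 2 (422 ≥ 261) but not at 3 (345 < 356).

2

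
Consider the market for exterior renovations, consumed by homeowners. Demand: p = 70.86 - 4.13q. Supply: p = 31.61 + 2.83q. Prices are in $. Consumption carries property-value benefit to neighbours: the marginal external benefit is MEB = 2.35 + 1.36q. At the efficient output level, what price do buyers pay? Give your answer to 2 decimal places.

Social marginal benefit = demand + MEB = 73.21 - 2.77q.
Set SMB = MC: 73.21 - 2.77q = 31.61 + 2.83q → q* = 7.4286.
Consumer price on the demand curve at q*: 70.86 − 4.13×7.4286 = 40.1799.

P = $40.18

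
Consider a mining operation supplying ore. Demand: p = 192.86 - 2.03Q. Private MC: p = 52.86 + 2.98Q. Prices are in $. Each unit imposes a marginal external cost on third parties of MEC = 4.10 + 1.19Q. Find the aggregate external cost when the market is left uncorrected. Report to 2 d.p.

Market equilibrium (private): 52.86 + 2.98Q = 192.86 - 2.03Q → Q_m = 27.9441.
Total external cost = ∫₀^{Q_m} (4.10 + 1.19Q) dQ = 4.10×27.9441 + ½×1.19×27.9441² = 579.1901.

$579.19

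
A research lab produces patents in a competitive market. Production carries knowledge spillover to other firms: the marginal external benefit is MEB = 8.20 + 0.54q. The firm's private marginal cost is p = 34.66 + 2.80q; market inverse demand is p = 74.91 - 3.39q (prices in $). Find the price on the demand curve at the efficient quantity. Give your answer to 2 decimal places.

P = $45.84

Social marginal cost = private MC − MEB = 26.46 + 2.26q.
Set SMC = demand: 26.46 + 2.26q = 74.91 - 3.39q → q* = 8.5752.
Consumer price on the demand curve at q*: 74.91 − 3.39×8.5752 = 45.8401.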